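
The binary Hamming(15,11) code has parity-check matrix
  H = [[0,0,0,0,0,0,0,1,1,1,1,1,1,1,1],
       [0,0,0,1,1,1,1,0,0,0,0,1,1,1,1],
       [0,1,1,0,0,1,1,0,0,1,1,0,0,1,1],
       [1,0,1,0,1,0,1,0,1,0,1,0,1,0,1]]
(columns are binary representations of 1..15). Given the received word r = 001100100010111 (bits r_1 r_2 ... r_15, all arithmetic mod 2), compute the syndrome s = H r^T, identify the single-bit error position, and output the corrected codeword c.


s = (0, 1, 1, 1)^T, error position = 7, corrected codeword c = 001100000010111

Compute s = H r^T mod 2 one row at a time:
  s_1 = 0 + 0 + 0 + 1 + 0 + 1 + 1 + 1 = 4 ≡ 0 (mod 2).
  s_2 = 1 + 0 + 0 + 1 + 0 + 1 + 1 + 1 = 5 ≡ 1 (mod 2).
  s_3 = 0 + 1 + 0 + 1 + 0 + 1 + 1 + 1 = 5 ≡ 1 (mod 2).
  s_4 = 0 + 1 + 0 + 1 + 0 + 1 + 1 + 1 = 5 ≡ 1 (mod 2).
s = (0, 1, 1, 1)^T — this equals column 7 of H (binary 0111), so error is at position 7.
Correct: flip bit 7 of r = 001100100010111 to get c = 001100000010111.


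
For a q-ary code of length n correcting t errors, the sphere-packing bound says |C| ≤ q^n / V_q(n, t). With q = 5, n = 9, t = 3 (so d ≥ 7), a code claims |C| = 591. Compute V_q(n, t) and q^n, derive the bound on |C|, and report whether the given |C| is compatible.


V_q(n, t) = 5989, q^n = 1953125, Hamming bound = 326, |C| = 591 > bound (violated).

Step 1: Compute V_q(n, t) = Σ_{j=0}^3 C(n, j) (q−1)^j.
  j = 0: C(9,0)·(4)^0 = 1·1 = 1.
  j = 1: C(9,1)·(4)^1 = 9·4 = 36.
  j = 2: C(9,2)·(4)^2 = 36·16 = 576.
  j = 3: C(9,3)·(4)^3 = 84·64 = 5376.
  V_q(n, t) = 1 + 36 + 576 + 5376 = 5989.
Step 2: q^n = 5^9 = 1953125.
Step 3: Hamming bound ⌊q^n / V_q(n,t)⌋ = ⌊1953125/5989⌋ = 326.
Step 4: Compare |C| = 591 to 326: violated.
The claimed |C| lies above the Hamming bound, so no 5-ary code of length 9 with d ≥ 7 can have 591 codewords.


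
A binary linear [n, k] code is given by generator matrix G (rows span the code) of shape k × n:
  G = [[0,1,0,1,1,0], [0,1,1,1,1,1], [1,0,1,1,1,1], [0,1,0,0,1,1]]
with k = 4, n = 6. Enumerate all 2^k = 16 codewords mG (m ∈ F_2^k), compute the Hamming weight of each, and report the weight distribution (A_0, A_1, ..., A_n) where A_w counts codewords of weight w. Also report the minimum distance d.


Weight distribution: A_0 = 1, A_2 = 4, A_3 = 6, A_4 = 3, A_5 = 2. Minimum distance d = 2.

Enumerate all 2^4 = 16 messages m ∈ F_2^4.
For each, compute codeword c = mG in F_2^6, then tally its weight.
  m = 0000 → c = 000000, weight = 0.
  m = 1000 → c = 010110, weight = 3.
  m = 0100 → c = 011111, weight = 5.
  m = 1100 → c = 001001, weight = 2.
  m = 0010 → c = 101111, weight = 5.
  m = 1010 → c = 111001, weight = 4.
  m = 0110 → c = 110000, weight = 2.
  m = 1110 → c = 100110, weight = 3.
  m = 0001 → c = 010011, weight = 3.
  m = 1001 → c = 000101, weight = 2.
  m = 0101 → c = 001100, weight = 2.
  m = 1101 → c = 011010, weight = 3.
  m = 0011 → c = 111100, weight = 4.
  m = 1011 → c = 101010, weight = 3.
  m = 0111 → c = 100011, weight = 3.
  m = 1111 → c = 110101, weight = 4.
Tally weights:
  weight 0: 1 codewords.
  weight 2: 4 codewords.
  weight 3: 6 codewords.
  weight 4: 3 codewords.
  weight 5: 2 codewords.
Minimum distance d = smallest w > 0 with A_w > 0 = 2.
Sanity: Σ A_w = 16 = 2^4 = 16 ✓.


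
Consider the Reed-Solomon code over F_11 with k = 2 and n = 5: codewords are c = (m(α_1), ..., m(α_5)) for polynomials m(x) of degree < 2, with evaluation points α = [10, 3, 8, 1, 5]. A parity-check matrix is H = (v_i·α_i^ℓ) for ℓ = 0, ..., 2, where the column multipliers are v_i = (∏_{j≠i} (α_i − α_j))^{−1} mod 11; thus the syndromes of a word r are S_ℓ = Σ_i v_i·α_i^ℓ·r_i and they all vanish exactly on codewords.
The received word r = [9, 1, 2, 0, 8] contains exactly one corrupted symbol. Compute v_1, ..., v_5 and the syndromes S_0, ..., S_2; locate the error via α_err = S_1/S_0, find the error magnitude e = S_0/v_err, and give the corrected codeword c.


S = (8, 8, 8), error at position 4, error magnitude e = 6, c = [9, 1, 2, 5, 8].

Step 1: column multipliers v_i = (∏_{j≠i}(α_i − α_j))^{−1} mod 11.
  i = 1 (α = 10): (10−3)(10−8)(10−1)(10−5) = 7·2·9·5 = 630 ≡ 3, so v_1 = 3^{−1} = 4 (mod 11).
  i = 2 (α = 3): (3−10)(3−8)(3−1)(3−5) = (−7)·(−5)·2·(−2) = −140 ≡ 3, so v_2 = 3^{−1} = 4 (mod 11).
  i = 3 (α = 8): (8−10)(8−3)(8−1)(8−5) = (−2)·5·7·3 = −210 ≡ 10, so v_3 = 10^{−1} = 10 (mod 11).
  i = 4 (α = 1): (1−10)(1−3)(1−8)(1−5) = (−9)·(−2)·(−7)·(−4) = 504 ≡ 9, so v_4 = 9^{−1} = 5 (mod 11).
  i = 5 (α = 5): (5−10)(5−3)(5−8)(5−1) = (−5)·2·(−3)·4 = 120 ≡ 10, so v_5 = 10^{−1} = 10 (mod 11).
  v = [4, 4, 10, 5, 10].
Step 2: syndromes of r = [9, 1, 2, 0, 8] (all sums mod 11).
  S_0 = Σ v_i r_i = 4·9 + 4·1 + 10·2 + 5·0 + 10·8 = 140 ≡ 8.
  S_1 = Σ v_i α_i r_i = 4·10·9 + 4·3·1 + 10·8·2 + 5·1·0 + 10·5·8 = 932 ≡ 8.
  α_i^2 mod 11 = [1, 9, 9, 1, 3].
  S_2 = Σ v_i α_i^2 r_i = 4·1·9 + 4·9·1 + 10·9·2 + 5·1·0 + 10·3·8 = 492 ≡ 8.
  S = (8, 8, 8) ≠ 0, so r is not a codeword (an error is present).
Step 3: locate the error. For a single error e at position i, S_ℓ = v_i·e·α_i^ℓ, so α_err = S_1/S_0.
  S_0^{−1} = 8^{−1} = 7 (mod 11), so α_err = 8·7 = 56 ≡ 1 = α_4. Error position i = 4.
  Consistency check: S_2/S_1 = 8·7 = 56 ≡ 1 = α_err ✓ (single-error assumption holds).
Step 4: error magnitude e = S_0/v_4 = S_0·∏_{j≠4}(α_4 − α_j) = 8·9 = 72 ≡ 6 (mod 11).
Step 5: correct position 4: c_4 = r_4 − e = 0 − 6 ≡ 5 (mod 11). Hence c = [9, 1, 2, 5, 8].
  Check: interpolating c through the α_i gives m(x) = 7 + 9·x (degree < 2) with m(α_i) = c_i for every i, so c is indeed a codeword.


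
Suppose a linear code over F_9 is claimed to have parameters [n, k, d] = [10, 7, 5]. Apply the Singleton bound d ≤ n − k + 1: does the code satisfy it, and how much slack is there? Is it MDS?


Singleton RHS = n − k + 1 = 4, slack = -1, bound violated (no such code; not MDS).

Singleton bound: d ≤ n − k + 1.
Here n = 10, k = 7, so n − k + 1 = 4.
Given d = 5, check d ≤ 4: NO.
Slack = (n − k + 1) − d = -1.
The slack is negative: d = 5 exceeds n − k + 1 = 4 by 1, so the Singleton bound is violated and no linear [10, 7, 5]_9 code can exist. In particular it is not MDS (MDS requires d = n − k + 1 exactly).
Description: the claimed parameters are [10, 7, 5]_9; such a code would be impossible (violates the Singleton bound).


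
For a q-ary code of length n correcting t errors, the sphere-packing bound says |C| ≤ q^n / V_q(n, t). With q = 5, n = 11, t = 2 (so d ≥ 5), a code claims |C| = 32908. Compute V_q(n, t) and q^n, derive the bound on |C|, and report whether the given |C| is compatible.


V_q(n, t) = 925, q^n = 48828125, Hamming bound = 52787, |C| = 32908 ≤ bound (satisfied).

Step 1: Compute V_q(n, t) = Σ_{j=0}^2 C(n, j) (q−1)^j.
  j = 0: C(11,0)·(4)^0 = 1·1 = 1.
  j = 1: C(11,1)·(4)^1 = 11·4 = 44.
  j = 2: C(11,2)·(4)^2 = 55·16 = 880.
  V_q(n, t) = 1 + 44 + 880 = 925.
Step 2: q^n = 5^11 = 48828125.
Step 3: Hamming bound ⌊q^n / V_q(n,t)⌋ = ⌊48828125/925⌋ = 52787.
Step 4: Compare |C| = 32908 to 52787: satisfied.
The claimed |C| lies below the Hamming bound.


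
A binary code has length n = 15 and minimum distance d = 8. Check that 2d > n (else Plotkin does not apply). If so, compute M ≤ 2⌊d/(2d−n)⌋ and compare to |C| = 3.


Plotkin bound M ≤ 16; given |C| = 3 ≤ bound (satisfied).

Check applicability: 2d = 16, n = 15.
2d − n = 1 > 0, so Plotkin applies.
Compute d/(2d−n) = 8/1 ≈ 8.0000.
⌊d/(2d−n)⌋ = 8.
Plotkin bound: M ≤ 2·8 = 16.
Given |C| = 3, check: satisfied.
This |C| is below the Plotkin bound.


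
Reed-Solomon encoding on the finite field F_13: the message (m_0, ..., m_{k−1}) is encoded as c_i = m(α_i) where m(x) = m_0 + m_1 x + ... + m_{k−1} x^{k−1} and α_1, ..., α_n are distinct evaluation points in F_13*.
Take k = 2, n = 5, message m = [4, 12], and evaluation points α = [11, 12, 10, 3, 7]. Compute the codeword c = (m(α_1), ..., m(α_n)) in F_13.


c = [6, 5, 7, 1, 10]

Message polynomial: m(x) = 4 + 12·x (mod 13).
For each evaluation point α_i, compute m(α_i) mod 13:
  α_1 = 11: Horner steps 12 → 6, so m(11) = 6.
  α_2 = 12: Horner steps 12 → 5, so m(12) = 5.
  α_3 = 10: Horner steps 12 → 7, so m(10) = 7.
  α_4 = 3: Horner steps 12 → 1, so m(3) = 1.
  α_5 = 7: Horner steps 12 → 10, so m(7) = 10.
Codeword c = [6, 5, 7, 1, 10] ∈ F_13^5.


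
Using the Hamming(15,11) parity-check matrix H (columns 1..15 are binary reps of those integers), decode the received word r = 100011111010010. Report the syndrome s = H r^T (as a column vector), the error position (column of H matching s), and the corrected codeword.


s = (0, 0, 0, 1)^T, error position = 1, corrected codeword c = 000011111010010

Compute s = H r^T mod 2 one row at a time:
  s_1 = 1 + 1 + 0 + 1 + 0 + 0 + 1 + 0 = 4 ≡ 0 (mod 2).
  s_2 = 0 + 1 + 1 + 1 + 0 + 0 + 1 + 0 = 4 ≡ 0 (mod 2).
  s_3 = 0 + 0 + 1 + 1 + 0 + 1 + 1 + 0 = 4 ≡ 0 (mod 2).
  s_4 = 1 + 0 + 1 + 1 + 1 + 1 + 0 + 0 = 5 ≡ 1 (mod 2).
s = (0, 0, 0, 1)^T — this equals column 1 of H (binary 0001), so error is at position 1.
Correct: flip bit 1 of r = 100011111010010 to get c = 000011111010010.


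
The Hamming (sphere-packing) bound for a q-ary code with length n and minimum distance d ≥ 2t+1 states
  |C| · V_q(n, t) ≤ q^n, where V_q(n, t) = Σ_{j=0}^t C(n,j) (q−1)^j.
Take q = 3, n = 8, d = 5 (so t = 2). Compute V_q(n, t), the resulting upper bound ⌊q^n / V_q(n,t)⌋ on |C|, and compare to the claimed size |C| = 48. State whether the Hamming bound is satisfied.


V_q(n, t) = 129, q^n = 6561, Hamming bound = 50, |C| = 48 ≤ bound (satisfied).

Step 1: Compute V_q(n, t) = Σ_{j=0}^2 C(n, j) (q−1)^j.
  j = 0: C(8,0)·(2)^0 = 1·1 = 1.
  j = 1: C(8,1)·(2)^1 = 8·2 = 16.
  j = 2: C(8,2)·(2)^2 = 28·4 = 112.
  V_q(n, t) = 1 + 16 + 112 = 129.
Step 2: q^n = 3^8 = 6561.
Step 3: Hamming bound ⌊q^n / V_q(n,t)⌋ = ⌊6561/129⌋ = 50.
Step 4: Compare |C| = 48 to 50: satisfied.
The claimed |C| lies below the Hamming bound.


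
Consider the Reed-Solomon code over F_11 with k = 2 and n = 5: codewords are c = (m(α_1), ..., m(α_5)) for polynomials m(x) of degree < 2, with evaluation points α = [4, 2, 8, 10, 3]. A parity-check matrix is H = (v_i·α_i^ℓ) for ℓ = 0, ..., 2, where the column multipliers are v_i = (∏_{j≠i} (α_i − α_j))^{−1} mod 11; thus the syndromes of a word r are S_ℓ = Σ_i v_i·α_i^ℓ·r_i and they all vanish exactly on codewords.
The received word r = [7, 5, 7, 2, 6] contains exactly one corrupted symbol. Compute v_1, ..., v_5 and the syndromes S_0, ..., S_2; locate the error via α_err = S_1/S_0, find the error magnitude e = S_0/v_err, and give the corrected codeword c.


S = (9, 6, 4), error at position 3, error magnitude e = 7, c = [7, 5, 0, 2, 6].

Step 1: column multipliers v_i = (∏_{j≠i}(α_i − α_j))^{−1} mod 11.
  i = 1 (α = 4): (4−2)(4−8)(4−10)(4−3) = 2·(−4)·(−6)·1 = 48 ≡ 4, so v_1 = 4^{−1} = 3 (mod 11).
  i = 2 (α = 2): (2−4)(2−8)(2−10)(2−3) = (−2)·(−6)·(−8)·(−1) = 96 ≡ 8, so v_2 = 8^{−1} = 7 (mod 11).
  i = 3 (α = 8): (8−4)(8−2)(8−10)(8−3) = 4·6·(−2)·5 = −240 ≡ 2, so v_3 = 2^{−1} = 6 (mod 11).
  i = 4 (α = 10): (10−4)(10−2)(10−8)(10−3) = 6·8·2·7 = 672 ≡ 1, so v_4 = 1^{−1} = 1 (mod 11).
  i = 5 (α = 3): (3−4)(3−2)(3−8)(3−10) = (−1)·1·(−5)·(−7) = −35 ≡ 9, so v_5 = 9^{−1} = 5 (mod 11).
  v = [3, 7, 6, 1, 5].
Step 2: syndromes of r = [7, 5, 7, 2, 6] (all sums mod 11).
  S_0 = Σ v_i r_i = 3·7 + 7·5 + 6·7 + 1·2 + 5·6 = 130 ≡ 9.
  S_1 = Σ v_i α_i r_i = 3·4·7 + 7·2·5 + 6·8·7 + 1·10·2 + 5·3·6 = 600 ≡ 6.
  α_i^2 mod 11 = [5, 4, 9, 1, 9].
  S_2 = Σ v_i α_i^2 r_i = 3·5·7 + 7·4·5 + 6·9·7 + 1·1·2 + 5·9·6 = 895 ≡ 4.
  S = (9, 6, 4) ≠ 0, so r is not a codeword (an error is present).
Step 3: locate the error. For a single error e at position i, S_ℓ = v_i·e·α_i^ℓ, so α_err = S_1/S_0.
  S_0^{−1} = 9^{−1} = 5 (mod 11), so α_err = 6·5 = 30 ≡ 8 = α_3. Error position i = 3.
  Consistency check: S_2/S_1 = 4·2 = 8 ≡ 8 = α_err ✓ (single-error assumption holds).
Step 4: error magnitude e = S_0/v_3 = S_0·∏_{j≠3}(α_3 − α_j) = 9·2 = 18 ≡ 7 (mod 11).
Step 5: correct position 3: c_3 = r_3 − e = 7 − 7 ≡ 0 (mod 11). Hence c = [7, 5, 0, 2, 6].
  Check: interpolating c through the α_i gives m(x) = 3 + 1·x (degree < 2) with m(α_i) = c_i for every i, so c is indeed a codeword.


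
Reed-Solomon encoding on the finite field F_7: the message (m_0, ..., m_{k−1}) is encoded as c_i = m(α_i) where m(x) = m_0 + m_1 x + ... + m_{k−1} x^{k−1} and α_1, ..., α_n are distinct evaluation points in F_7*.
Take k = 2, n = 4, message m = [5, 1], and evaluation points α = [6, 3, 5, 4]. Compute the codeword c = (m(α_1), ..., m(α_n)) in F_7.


c = [4, 1, 3, 2]

Message polynomial: m(x) = 5 + 1·x (mod 7).
For each evaluation point α_i, compute m(α_i) mod 7:
  α_1 = 6: Horner steps 1 → 4, so m(6) = 4.
  α_2 = 3: Horner steps 1 → 1, so m(3) = 1.
  α_3 = 5: Horner steps 1 → 3, so m(5) = 3.
  α_4 = 4: Horner steps 1 → 2, so m(4) = 2.
Codeword c = [4, 1, 3, 2] ∈ F_7^4.


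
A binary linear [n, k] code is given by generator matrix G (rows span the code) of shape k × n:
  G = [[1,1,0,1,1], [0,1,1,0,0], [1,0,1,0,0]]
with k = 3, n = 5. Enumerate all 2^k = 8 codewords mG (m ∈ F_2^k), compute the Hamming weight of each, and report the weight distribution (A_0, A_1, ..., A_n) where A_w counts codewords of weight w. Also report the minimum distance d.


Weight distribution: A_0 = 1, A_2 = 4, A_4 = 3. Minimum distance d = 2.

Enumerate all 2^3 = 8 messages m ∈ F_2^3.
For each, compute codeword c = mG in F_2^5, then tally its weight.
  m = 000 → c = 00000, weight = 0.
  m = 100 → c = 11011, weight = 4.
  m = 010 → c = 01100, weight = 2.
  m = 110 → c = 10111, weight = 4.
  m = 001 → c = 10100, weight = 2.
  m = 101 → c = 01111, weight = 4.
  m = 011 → c = 11000, weight = 2.
  m = 111 → c = 00011, weight = 2.
Tally weights:
  weight 0: 1 codewords.
  weight 2: 4 codewords.
  weight 4: 3 codewords.
Minimum distance d = smallest w > 0 with A_w > 0 = 2.
Sanity: Σ A_w = 8 = 2^3 = 8 ✓.


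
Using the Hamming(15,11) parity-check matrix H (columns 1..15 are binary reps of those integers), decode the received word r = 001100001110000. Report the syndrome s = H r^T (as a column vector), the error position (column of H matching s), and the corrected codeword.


s = (1, 1, 1, 1)^T, error position = 15, corrected codeword c = 001100001110001

Compute s = H r^T mod 2 one row at a time:
  s_1 = 0 + 1 + 1 + 1 + 0 + 0 + 0 + 0 = 3 ≡ 1 (mod 2).
  s_2 = 1 + 0 + 0 + 0 + 0 + 0 + 0 + 0 = 1 ≡ 1 (mod 2).
  s_3 = 0 + 1 + 0 + 0 + 1 + 1 + 0 + 0 = 3 ≡ 1 (mod 2).
  s_4 = 0 + 1 + 0 + 0 + 1 + 1 + 0 + 0 = 3 ≡ 1 (mod 2).
s = (1, 1, 1, 1)^T — this equals column 15 of H (binary 1111), so error is at position 15.
Correct: flip bit 15 of r = 001100001110000 to get c = 001100001110001.


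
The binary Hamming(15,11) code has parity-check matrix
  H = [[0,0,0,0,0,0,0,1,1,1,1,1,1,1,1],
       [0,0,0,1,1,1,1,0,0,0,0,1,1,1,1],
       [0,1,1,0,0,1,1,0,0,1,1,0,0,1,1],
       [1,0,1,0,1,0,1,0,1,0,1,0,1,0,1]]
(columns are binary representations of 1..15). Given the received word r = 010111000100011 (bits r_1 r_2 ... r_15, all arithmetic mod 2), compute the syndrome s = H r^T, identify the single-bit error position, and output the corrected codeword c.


s = (1, 1, 1, 0)^T, error position = 14, corrected codeword c = 010111000100001

Compute s = H r^T mod 2 one row at a time:
  s_1 = 0 + 0 + 1 + 0 + 0 + 0 + 1 + 1 = 3 ≡ 1 (mod 2).
  s_2 = 1 + 1 + 1 + 0 + 0 + 0 + 1 + 1 = 5 ≡ 1 (mod 2).
  s_3 = 1 + 0 + 1 + 0 + 1 + 0 + 1 + 1 = 5 ≡ 1 (mod 2).
  s_4 = 0 + 0 + 1 + 0 + 0 + 0 + 0 + 1 = 2 ≡ 0 (mod 2).
s = (1, 1, 1, 0)^T — this equals column 14 of H (binary 1110), so error is at position 14.
Correct: flip bit 14 of r = 010111000100011 to get c = 010111000100001.


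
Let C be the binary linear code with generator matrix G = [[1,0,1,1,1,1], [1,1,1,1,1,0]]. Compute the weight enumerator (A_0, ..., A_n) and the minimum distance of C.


Weight distribution: A_0 = 1, A_2 = 1, A_5 = 2. Minimum distance d = 2.

Enumerate all 2^2 = 4 messages m ∈ F_2^2.
For each, compute codeword c = mG in F_2^6, then tally its weight.
  m = 00 → c = 000000, weight = 0.
  m = 10 → c = 101111, weight = 5.
  m = 01 → c = 111110, weight = 5.
  m = 11 → c = 010001, weight = 2.
Tally weights:
  weight 0: 1 codewords.
  weight 2: 1 codewords.
  weight 5: 2 codewords.
Minimum distance d = smallest w > 0 with A_w > 0 = 2.
Sanity: Σ A_w = 4 = 2^2 = 4 ✓.


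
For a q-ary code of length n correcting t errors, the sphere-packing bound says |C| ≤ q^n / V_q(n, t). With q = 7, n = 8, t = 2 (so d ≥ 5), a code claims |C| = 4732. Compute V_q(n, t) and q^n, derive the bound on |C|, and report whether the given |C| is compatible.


V_q(n, t) = 1057, q^n = 5764801, Hamming bound = 5453, |C| = 4732 ≤ bound (satisfied).

Step 1: Compute V_q(n, t) = Σ_{j=0}^2 C(n, j) (q−1)^j.
  j = 0: C(8,0)·(6)^0 = 1·1 = 1.
  j = 1: C(8,1)·(6)^1 = 8·6 = 48.
  j = 2: C(8,2)·(6)^2 = 28·36 = 1008.
  V_q(n, t) = 1 + 48 + 1008 = 1057.
Step 2: q^n = 7^8 = 5764801.
Step 3: Hamming bound ⌊q^n / V_q(n,t)⌋ = ⌊5764801/1057⌋ = 5453.
Step 4: Compare |C| = 4732 to 5453: satisfied.
The claimed |C| lies below the Hamming bound.


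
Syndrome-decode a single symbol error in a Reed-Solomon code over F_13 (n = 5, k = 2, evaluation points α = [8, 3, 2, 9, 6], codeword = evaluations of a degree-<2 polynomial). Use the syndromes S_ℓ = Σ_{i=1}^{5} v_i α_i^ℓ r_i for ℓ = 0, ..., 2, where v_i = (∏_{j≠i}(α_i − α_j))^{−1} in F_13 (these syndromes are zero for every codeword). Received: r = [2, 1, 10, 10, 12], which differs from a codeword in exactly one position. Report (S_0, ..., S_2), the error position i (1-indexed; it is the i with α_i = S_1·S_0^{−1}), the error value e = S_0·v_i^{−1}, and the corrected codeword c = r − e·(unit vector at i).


S = (9, 5, 10), error at position 3, error magnitude e = 4, c = [2, 1, 6, 10, 12].

Step 1: column multipliers v_i = (∏_{j≠i}(α_i − α_j))^{−1} mod 13.
  i = 1 (α = 8): (8−3)(8−2)(8−9)(8−6) = 5·6·(−1)·2 = −60 ≡ 5, so v_1 = 5^{−1} = 8 (mod 13).
  i = 2 (α = 3): (3−8)(3−2)(3−9)(3−6) = (−5)·1·(−6)·(−3) = −90 ≡ 1, so v_2 = 1^{−1} = 1 (mod 13).
  i = 3 (α = 2): (2−8)(2−3)(2−9)(2−6) = (−6)·(−1)·(−7)·(−4) = 168 ≡ 12, so v_3 = 12^{−1} = 12 (mod 13).
  i = 4 (α = 9): (9−8)(9−3)(9−2)(9−6) = 1·6·7·3 = 126 ≡ 9, so v_4 = 9^{−1} = 3 (mod 13).
  i = 5 (α = 6): (6−8)(6−3)(6−2)(6−9) = (−2)·3·4·(−3) = 72 ≡ 7, so v_5 = 7^{−1} = 2 (mod 13).
  v = [8, 1, 12, 3, 2].
Step 2: syndromes of r = [2, 1, 10, 10, 12] (all sums mod 13).
  S_0 = Σ v_i r_i = 8·2 + 1·1 + 12·10 + 3·10 + 2·12 = 191 ≡ 9.
  S_1 = Σ v_i α_i r_i = 8·8·2 + 1·3·1 + 12·2·10 + 3·9·10 + 2·6·12 = 785 ≡ 5.
  α_i^2 mod 13 = [12, 9, 4, 3, 10].
  S_2 = Σ v_i α_i^2 r_i = 8·12·2 + 1·9·1 + 12·4·10 + 3·3·10 + 2·10·12 = 1011 ≡ 10.
  S = (9, 5, 10) ≠ 0, so r is not a codeword (an error is present).
Step 3: locate the error. For a single error e at position i, S_ℓ = v_i·e·α_i^ℓ, so α_err = S_1/S_0.
  S_0^{−1} = 9^{−1} = 3 (mod 13), so α_err = 5·3 = 15 ≡ 2 = α_3. Error position i = 3.
  Consistency check: S_2/S_1 = 10·8 = 80 ≡ 2 = α_err ✓ (single-error assumption holds).
Step 4: error magnitude e = S_0/v_3 = S_0·∏_{j≠3}(α_3 − α_j) = 9·12 = 108 ≡ 4 (mod 13).
Step 5: correct position 3: c_3 = r_3 − e = 10 − 4 ≡ 6 (mod 13). Hence c = [2, 1, 6, 10, 12].
  Check: interpolating c through the α_i gives m(x) = 3 + 8·x (degree < 2) with m(α_i) = c_i for every i, so c is indeed a codeword.


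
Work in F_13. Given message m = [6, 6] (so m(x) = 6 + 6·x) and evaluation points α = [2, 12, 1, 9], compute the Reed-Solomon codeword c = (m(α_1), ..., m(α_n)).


c = [5, 0, 12, 8]

Message polynomial: m(x) = 6 + 6·x (mod 13).
For each evaluation point α_i, compute m(α_i) mod 13:
  α_1 = 2: Horner steps 6 → 5, so m(2) = 5.
  α_2 = 12: Horner steps 6 → 0, so m(12) = 0.
  α_3 = 1: Horner steps 6 → 12, so m(1) = 12.
  α_4 = 9: Horner steps 6 → 8, so m(9) = 8.
Codeword c = [5, 0, 12, 8] ∈ F_13^4.


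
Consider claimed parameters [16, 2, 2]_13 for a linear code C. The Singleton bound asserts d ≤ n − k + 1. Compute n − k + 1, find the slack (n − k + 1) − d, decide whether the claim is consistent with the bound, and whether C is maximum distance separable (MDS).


Singleton RHS = n − k + 1 = 15, slack = 13, bound satisfied, not MDS.

Singleton bound: d ≤ n − k + 1.
Here n = 16, k = 2, so n − k + 1 = 15.
Given d = 2, check d ≤ 15: YES.
Slack = (n − k + 1) − d = 13.
The code is NOT MDS (slack = 13 > 0).
Description: the claimed parameters are [16, 2, 2]_13; such a code would be non-MDS.


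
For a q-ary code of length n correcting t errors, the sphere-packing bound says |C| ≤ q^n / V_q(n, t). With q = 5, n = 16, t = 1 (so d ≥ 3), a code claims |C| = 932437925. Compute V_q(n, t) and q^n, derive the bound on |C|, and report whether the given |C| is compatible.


V_q(n, t) = 65, q^n = 152587890625, Hamming bound = 2347506009, |C| = 932437925 ≤ bound (satisfied).

Step 1: Compute V_q(n, t) = Σ_{j=0}^1 C(n, j) (q−1)^j.
  j = 0: C(16,0)·(4)^0 = 1·1 = 1.
  j = 1: C(16,1)·(4)^1 = 16·4 = 64.
  V_q(n, t) = 1 + 64 = 65.
Step 2: q^n = 5^16 = 152587890625.
Step 3: Hamming bound ⌊q^n / V_q(n,t)⌋ = ⌊152587890625/65⌋ = 2347506009.
Step 4: Compare |C| = 932437925 to 2347506009: satisfied.
The claimed |C| lies below the Hamming bound.


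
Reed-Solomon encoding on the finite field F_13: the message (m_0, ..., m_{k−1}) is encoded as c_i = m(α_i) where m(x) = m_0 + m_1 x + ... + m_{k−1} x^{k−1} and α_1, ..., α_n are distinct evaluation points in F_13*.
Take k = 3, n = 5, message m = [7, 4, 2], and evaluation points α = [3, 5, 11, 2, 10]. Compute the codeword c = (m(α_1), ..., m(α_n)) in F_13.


c = [11, 12, 7, 10, 0]

Message polynomial: m(x) = 7 + 4·x + 2·x^2 (mod 13).
For each evaluation point α_i, compute m(α_i) mod 13:
  α_1 = 3: Horner steps 2 → 10 → 11, so m(3) = 11.
  α_2 = 5: Horner steps 2 → 1 → 12, so m(5) = 12.
  α_3 = 11: Horner steps 2 → 0 → 7, so m(11) = 7.
  α_4 = 2: Horner steps 2 → 8 → 10, so m(2) = 10.
  α_5 = 10: Horner steps 2 → 11 → 0, so m(10) = 0.
Codeword c = [11, 12, 7, 10, 0] ∈ F_13^5.


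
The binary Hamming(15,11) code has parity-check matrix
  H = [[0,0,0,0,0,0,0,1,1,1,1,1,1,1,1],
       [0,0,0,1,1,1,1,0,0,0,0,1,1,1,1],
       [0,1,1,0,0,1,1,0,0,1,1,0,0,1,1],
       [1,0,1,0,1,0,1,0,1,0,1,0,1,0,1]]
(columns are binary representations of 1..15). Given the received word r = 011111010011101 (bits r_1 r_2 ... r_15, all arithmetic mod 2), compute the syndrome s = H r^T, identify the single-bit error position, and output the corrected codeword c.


s = (1, 0, 1, 1)^T, error position = 11, corrected codeword c = 011111010001101

Compute s = H r^T mod 2 one row at a time:
  s_1 = 1 + 0 + 0 + 1 + 1 + 1 + 0 + 1 = 5 ≡ 1 (mod 2).
  s_2 = 1 + 1 + 1 + 0 + 1 + 1 + 0 + 1 = 6 ≡ 0 (mod 2).
  s_3 = 1 + 1 + 1 + 0 + 0 + 1 + 0 + 1 = 5 ≡ 1 (mod 2).
  s_4 = 0 + 1 + 1 + 0 + 0 + 1 + 1 + 1 = 5 ≡ 1 (mod 2).
s = (1, 0, 1, 1)^T — this equals column 11 of H (binary 1011), so error is at position 11.
Correct: flip bit 11 of r = 011111010011101 to get c = 011111010001101.


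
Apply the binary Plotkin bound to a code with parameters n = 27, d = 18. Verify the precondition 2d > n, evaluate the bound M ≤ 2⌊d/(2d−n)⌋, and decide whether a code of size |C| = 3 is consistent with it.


Plotkin bound M ≤ 4; given |C| = 3 ≤ bound (satisfied).

Check applicability: 2d = 36, n = 27.
2d − n = 9 > 0, so Plotkin applies.
Compute d/(2d−n) = 18/9 ≈ 2.0000.
⌊d/(2d−n)⌋ = 2.
Plotkin bound: M ≤ 2·2 = 4.
Given |C| = 3, check: satisfied.
This |C| is below the Plotkin bound.


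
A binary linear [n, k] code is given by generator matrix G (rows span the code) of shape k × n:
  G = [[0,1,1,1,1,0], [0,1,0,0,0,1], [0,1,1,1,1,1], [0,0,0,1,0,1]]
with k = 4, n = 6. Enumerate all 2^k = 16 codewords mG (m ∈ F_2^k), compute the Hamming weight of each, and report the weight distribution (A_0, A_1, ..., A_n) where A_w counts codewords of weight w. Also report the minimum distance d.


Weight distribution: A_0 = 1, A_1 = 3, A_2 = 4, A_3 = 4, A_4 = 3, A_5 = 1. Minimum distance d = 1.

Enumerate all 2^4 = 16 messages m ∈ F_2^4.
For each, compute codeword c = mG in F_2^6, then tally its weight.
  m = 0000 → c = 000000, weight = 0.
  m = 1000 → c = 011110, weight = 4.
  m = 0100 → c = 010001, weight = 2.
  m = 1100 → c = 001111, weight = 4.
  m = 0010 → c = 011111, weight = 5.
  m = 1010 → c = 000001, weight = 1.
  m = 0110 → c = 001110, weight = 3.
  m = 1110 → c = 010000, weight = 1.
  m = 0001 → c = 000101, weight = 2.
  m = 1001 → c = 011011, weight = 4.
  m = 0101 → c = 010100, weight = 2.
  m = 1101 → c = 001010, weight = 2.
  m = 0011 → c = 011010, weight = 3.
  m = 1011 → c = 000100, weight = 1.
  m = 0111 → c = 001011, weight = 3.
  m = 1111 → c = 010101, weight = 3.
Tally weights:
  weight 0: 1 codewords.
  weight 1: 3 codewords.
  weight 2: 4 codewords.
  weight 3: 4 codewords.
  weight 4: 3 codewords.
  weight 5: 1 codewords.
Minimum distance d = smallest w > 0 with A_w > 0 = 1.
Sanity: Σ A_w = 16 = 2^4 = 16 ✓.


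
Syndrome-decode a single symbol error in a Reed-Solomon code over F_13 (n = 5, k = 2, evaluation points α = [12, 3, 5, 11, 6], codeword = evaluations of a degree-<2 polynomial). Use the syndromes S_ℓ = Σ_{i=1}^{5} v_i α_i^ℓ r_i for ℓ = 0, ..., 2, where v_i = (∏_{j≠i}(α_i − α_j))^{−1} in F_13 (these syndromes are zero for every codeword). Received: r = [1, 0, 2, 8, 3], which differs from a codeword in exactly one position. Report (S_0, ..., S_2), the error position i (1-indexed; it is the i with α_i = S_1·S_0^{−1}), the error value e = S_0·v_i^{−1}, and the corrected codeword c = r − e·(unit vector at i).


S = (5, 8, 5), error at position 1, error magnitude e = 5, c = [9, 0, 2, 8, 3].

Step 1: column multipliers v_i = (∏_{j≠i}(α_i − α_j))^{−1} mod 13.
  i = 1 (α = 12): (12−3)(12−5)(12−11)(12−6) = 9·7·1·6 = 378 ≡ 1, so v_1 = 1^{−1} = 1 (mod 13).
  i = 2 (α = 3): (3−12)(3−5)(3−11)(3−6) = (−9)·(−2)·(−8)·(−3) = 432 ≡ 3, so v_2 = 3^{−1} = 9 (mod 13).
  i = 3 (α = 5): (5−12)(5−3)(5−11)(5−6) = (−7)·2·(−6)·(−1) = −84 ≡ 7, so v_3 = 7^{−1} = 2 (mod 13).
  i = 4 (α = 11): (11−12)(11−3)(11−5)(11−6) = (−1)·8·6·5 = −240 ≡ 7, so v_4 = 7^{−1} = 2 (mod 13).
  i = 5 (α = 6): (6−12)(6−3)(6−5)(6−11) = (−6)·3·1·(−5) = 90 ≡ 12, so v_5 = 12^{−1} = 12 (mod 13).
  v = [1, 9, 2, 2, 12].
Step 2: syndromes of r = [1, 0, 2, 8, 3] (all sums mod 13).
  S_0 = Σ v_i r_i = 1·1 + 9·0 + 2·2 + 2·8 + 12·3 = 57 ≡ 5.
  S_1 = Σ v_i α_i r_i = 1·12·1 + 9·3·0 + 2·5·2 + 2·11·8 + 12·6·3 = 424 ≡ 8.
  α_i^2 mod 13 = [1, 9, 12, 4, 10].
  S_2 = Σ v_i α_i^2 r_i = 1·1·1 + 9·9·0 + 2·12·2 + 2·4·8 + 12·10·3 = 473 ≡ 5.
  S = (5, 8, 5) ≠ 0, so r is not a codeword (an error is present).
Step 3: locate the error. For a single error e at position i, S_ℓ = v_i·e·α_i^ℓ, so α_err = S_1/S_0.
  S_0^{−1} = 5^{−1} = 8 (mod 13), so α_err = 8·8 = 64 ≡ 12 = α_1. Error position i = 1.
  Consistency check: S_2/S_1 = 5·5 = 25 ≡ 12 = α_err ✓ (single-error assumption holds).
Step 4: error magnitude e = S_0/v_1 = S_0·∏_{j≠1}(α_1 − α_j) = 5·1 = 5 ≡ 5 (mod 13).
Step 5: correct position 1: c_1 = r_1 − e = 1 − 5 ≡ 9 (mod 13). Hence c = [9, 0, 2, 8, 3].
  Check: interpolating c through the α_i gives m(x) = 10 + 1·x (degree < 2) with m(α_i) = c_i for every i, so c is indeed a codeword.


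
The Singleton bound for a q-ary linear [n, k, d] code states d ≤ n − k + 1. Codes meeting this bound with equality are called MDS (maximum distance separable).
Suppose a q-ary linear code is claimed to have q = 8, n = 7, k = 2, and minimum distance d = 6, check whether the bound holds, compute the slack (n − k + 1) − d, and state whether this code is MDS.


Singleton RHS = n − k + 1 = 6, slack = 0, bound satisfied, MDS.

Singleton bound: d ≤ n − k + 1.
Here n = 7, k = 2, so n − k + 1 = 6.
Given d = 6, check d ≤ 6: YES.
Slack = (n − k + 1) − d = 0.
The code is MDS (slack = 0).
Description: the claimed parameters are [7, 2, 6]_8; such a code would be MDS (meets Singleton bound).


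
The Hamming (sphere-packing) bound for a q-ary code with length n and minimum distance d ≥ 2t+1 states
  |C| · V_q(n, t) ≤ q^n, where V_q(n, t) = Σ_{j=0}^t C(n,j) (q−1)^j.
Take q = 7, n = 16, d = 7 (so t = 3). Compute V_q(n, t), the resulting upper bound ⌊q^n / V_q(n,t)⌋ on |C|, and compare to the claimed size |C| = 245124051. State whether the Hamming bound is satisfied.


V_q(n, t) = 125377, q^n = 33232930569601, Hamming bound = 265064011, |C| = 245124051 ≤ bound (satisfied).

Step 1: Compute V_q(n, t) = Σ_{j=0}^3 C(n, j) (q−1)^j.
  j = 0: C(16,0)·(6)^0 = 1·1 = 1.
  j = 1: C(16,1)·(6)^1 = 16·6 = 96.
  j = 2: C(16,2)·(6)^2 = 120·36 = 4320.
  j = 3: C(16,3)·(6)^3 = 560·216 = 120960.
  V_q(n, t) = 1 + 96 + 4320 + 120960 = 125377.
Step 2: q^n = 7^16 = 33232930569601.
Step 3: Hamming bound ⌊q^n / V_q(n,t)⌋ = ⌊33232930569601/125377⌋ = 265064011.
Step 4: Compare |C| = 245124051 to 265064011: satisfied.
The claimed |C| lies below the Hamming bound.


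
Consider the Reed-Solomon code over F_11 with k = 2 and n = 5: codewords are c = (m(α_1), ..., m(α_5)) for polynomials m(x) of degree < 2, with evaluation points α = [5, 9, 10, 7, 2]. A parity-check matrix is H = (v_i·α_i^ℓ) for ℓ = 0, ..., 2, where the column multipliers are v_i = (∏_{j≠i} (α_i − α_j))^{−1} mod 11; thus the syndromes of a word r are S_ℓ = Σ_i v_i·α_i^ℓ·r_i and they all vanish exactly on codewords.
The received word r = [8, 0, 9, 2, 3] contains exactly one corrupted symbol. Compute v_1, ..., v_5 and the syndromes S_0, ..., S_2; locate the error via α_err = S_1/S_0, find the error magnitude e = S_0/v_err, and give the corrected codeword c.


S = (4, 6, 9), error at position 4, error magnitude e = 9, c = [8, 0, 9, 4, 3].

Step 1: column multipliers v_i = (∏_{j≠i}(α_i − α_j))^{−1} mod 11.
  i = 1 (α = 5): (5−9)(5−10)(5−7)(5−2) = (−4)·(−5)·(−2)·3 = −120 ≡ 1, so v_1 = 1^{−1} = 1 (mod 11).
  i = 2 (α = 9): (9−5)(9−10)(9−7)(9−2) = 4·(−1)·2·7 = −56 ≡ 10, so v_2 = 10^{−1} = 10 (mod 11).
  i = 3 (α = 10): (10−5)(10−9)(10−7)(10−2) = 5·1·3·8 = 120 ≡ 10, so v_3 = 10^{−1} = 10 (mod 11).
  i = 4 (α = 7): (7−5)(7−9)(7−10)(7−2) = 2·(−2)·(−3)·5 = 60 ≡ 5, so v_4 = 5^{−1} = 9 (mod 11).
  i = 5 (α = 2): (2−5)(2−9)(2−10)(2−7) = (−3)·(−7)·(−8)·(−5) = 840 ≡ 4, so v_5 = 4^{−1} = 3 (mod 11).
  v = [1, 10, 10, 9, 3].
Step 2: syndromes of r = [8, 0, 9, 2, 3] (all sums mod 11).
  S_0 = Σ v_i r_i = 1·8 + 10·0 + 10·9 + 9·2 + 3·3 = 125 ≡ 4.
  S_1 = Σ v_i α_i r_i = 1·5·8 + 10·9·0 + 10·10·9 + 9·7·2 + 3·2·3 = 1084 ≡ 6.
  α_i^2 mod 11 = [3, 4, 1, 5, 4].
  S_2 = Σ v_i α_i^2 r_i = 1·3·8 + 10·4·0 + 10·1·9 + 9·5·2 + 3·4·3 = 240 ≡ 9.
  S = (4, 6, 9) ≠ 0, so r is not a codeword (an error is present).
Step 3: locate the error. For a single error e at position i, S_ℓ = v_i·e·α_i^ℓ, so α_err = S_1/S_0.
  S_0^{−1} = 4^{−1} = 3 (mod 11), so α_err = 6·3 = 18 ≡ 7 = α_4. Error position i = 4.
  Consistency check: S_2/S_1 = 9·2 = 18 ≡ 7 = α_err ✓ (single-error assumption holds).
Step 4: error magnitude e = S_0/v_4 = S_0·∏_{j≠4}(α_4 − α_j) = 4·5 = 20 ≡ 9 (mod 11).
Step 5: correct position 4: c_4 = r_4 − e = 2 − 9 ≡ 4 (mod 11). Hence c = [8, 0, 9, 4, 3].
  Check: interpolating c through the α_i gives m(x) = 7 + 9·x (degree < 2) with m(α_i) = c_i for every i, so c is indeed a codeword.


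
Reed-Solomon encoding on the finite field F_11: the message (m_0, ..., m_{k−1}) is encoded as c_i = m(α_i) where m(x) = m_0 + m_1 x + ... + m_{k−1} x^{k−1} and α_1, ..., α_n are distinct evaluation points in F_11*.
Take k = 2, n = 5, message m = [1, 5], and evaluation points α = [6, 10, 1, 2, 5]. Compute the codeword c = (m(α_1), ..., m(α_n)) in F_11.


c = [9, 7, 6, 0, 4]

Message polynomial: m(x) = 1 + 5·x (mod 11).
For each evaluation point α_i, compute m(α_i) mod 11:
  α_1 = 6: Horner steps 5 → 9, so m(6) = 9.
  α_2 = 10: Horner steps 5 → 7, so m(10) = 7.
  α_3 = 1: Horner steps 5 → 6, so m(1) = 6.
  α_4 = 2: Horner steps 5 → 0, so m(2) = 0.
  α_5 = 5: Horner steps 5 → 4, so m(5) = 4.
Codeword c = [9, 7, 6, 0, 4] ∈ F_11^5.


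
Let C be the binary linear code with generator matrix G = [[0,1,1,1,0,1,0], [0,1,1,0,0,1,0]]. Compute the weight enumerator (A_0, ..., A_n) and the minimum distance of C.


Weight distribution: A_0 = 1, A_1 = 1, A_3 = 1, A_4 = 1. Minimum distance d = 1.

Enumerate all 2^2 = 4 messages m ∈ F_2^2.
For each, compute codeword c = mG in F_2^7, then tally its weight.
  m = 00 → c = 0000000, weight = 0.
  m = 10 → c = 0111010, weight = 4.
  m = 01 → c = 0110010, weight = 3.
  m = 11 → c = 0001000, weight = 1.
Tally weights:
  weight 0: 1 codewords.
  weight 1: 1 codewords.
  weight 3: 1 codewords.
  weight 4: 1 codewords.
Minimum distance d = smallest w > 0 with A_w > 0 = 1.
Sanity: Σ A_w = 4 = 2^2 = 4 ✓.


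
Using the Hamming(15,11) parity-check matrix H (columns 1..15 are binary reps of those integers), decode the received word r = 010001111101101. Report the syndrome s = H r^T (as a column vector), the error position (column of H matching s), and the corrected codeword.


s = (0, 1, 1, 0)^T, error position = 6, corrected codeword c = 010000111101101

Compute s = H r^T mod 2 one row at a time:
  s_1 = 1 + 1 + 1 + 0 + 1 + 1 + 0 + 1 = 6 ≡ 0 (mod 2).
  s_2 = 0 + 0 + 1 + 1 + 1 + 1 + 0 + 1 = 5 ≡ 1 (mod 2).
  s_3 = 1 + 0 + 1 + 1 + 1 + 0 + 0 + 1 = 5 ≡ 1 (mod 2).
  s_4 = 0 + 0 + 0 + 1 + 1 + 0 + 1 + 1 = 4 ≡ 0 (mod 2).
s = (0, 1, 1, 0)^T — this equals column 6 of H (binary 0110), so error is at position 6.
Correct: flip bit 6 of r = 010001111101101 to get c = 010000111101101.


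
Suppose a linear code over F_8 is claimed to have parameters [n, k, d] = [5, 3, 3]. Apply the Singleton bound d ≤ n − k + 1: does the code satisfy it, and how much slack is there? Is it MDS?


Singleton RHS = n − k + 1 = 3, slack = 0, bound satisfied, MDS.

Singleton bound: d ≤ n − k + 1.
Here n = 5, k = 3, so n − k + 1 = 3.
Given d = 3, check d ≤ 3: YES.
Slack = (n − k + 1) − d = 0.
The code is MDS (slack = 0).
Description: the claimed parameters are [5, 3, 3]_8; such a code would be MDS (meets Singleton bound).


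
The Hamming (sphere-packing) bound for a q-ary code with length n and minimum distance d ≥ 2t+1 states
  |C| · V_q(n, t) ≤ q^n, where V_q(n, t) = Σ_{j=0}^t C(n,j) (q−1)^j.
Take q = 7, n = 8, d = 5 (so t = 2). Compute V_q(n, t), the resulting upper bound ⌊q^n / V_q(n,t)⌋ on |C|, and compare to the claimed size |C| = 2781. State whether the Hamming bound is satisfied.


V_q(n, t) = 1057, q^n = 5764801, Hamming bound = 5453, |C| = 2781 ≤ bound (satisfied).

Step 1: Compute V_q(n, t) = Σ_{j=0}^2 C(n, j) (q−1)^j.
  j = 0: C(8,0)·(6)^0 = 1·1 = 1.
  j = 1: C(8,1)·(6)^1 = 8·6 = 48.
  j = 2: C(8,2)·(6)^2 = 28·36 = 1008.
  V_q(n, t) = 1 + 48 + 1008 = 1057.
Step 2: q^n = 7^8 = 5764801.
Step 3: Hamming bound ⌊q^n / V_q(n,t)⌋ = ⌊5764801/1057⌋ = 5453.
Step 4: Compare |C| = 2781 to 5453: satisfied.
The claimed |C| lies below the Hamming bound.


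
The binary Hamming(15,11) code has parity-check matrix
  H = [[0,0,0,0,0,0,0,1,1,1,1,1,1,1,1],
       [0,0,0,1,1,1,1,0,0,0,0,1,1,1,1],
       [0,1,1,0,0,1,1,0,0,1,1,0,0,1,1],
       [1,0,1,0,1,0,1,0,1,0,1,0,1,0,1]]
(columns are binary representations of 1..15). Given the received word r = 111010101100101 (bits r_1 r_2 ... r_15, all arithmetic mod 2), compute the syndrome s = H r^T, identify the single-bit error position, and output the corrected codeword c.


s = (0, 0, 1, 1)^T, error position = 3, corrected codeword c = 110010101100101

Compute s = H r^T mod 2 one row at a time:
  s_1 = 0 + 1 + 1 + 0 + 0 + 1 + 0 + 1 = 4 ≡ 0 (mod 2).
  s_2 = 0 + 1 + 0 + 1 + 0 + 1 + 0 + 1 = 4 ≡ 0 (mod 2).
  s_3 = 1 + 1 + 0 + 1 + 1 + 0 + 0 + 1 = 5 ≡ 1 (mod 2).
  s_4 = 1 + 1 + 1 + 1 + 1 + 0 + 1 + 1 = 7 ≡ 1 (mod 2).
s = (0, 0, 1, 1)^T — this equals column 3 of H (binary 0011), so error is at position 3.
Correct: flip bit 3 of r = 111010101100101 to get c = 110010101100101.


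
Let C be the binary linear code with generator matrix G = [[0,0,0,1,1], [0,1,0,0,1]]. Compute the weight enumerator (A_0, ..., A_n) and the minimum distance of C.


Weight distribution: A_0 = 1, A_2 = 3. Minimum distance d = 2.

Enumerate all 2^2 = 4 messages m ∈ F_2^2.
For each, compute codeword c = mG in F_2^5, then tally its weight.
  m = 00 → c = 00000, weight = 0.
  m = 10 → c = 00011, weight = 2.
  m = 01 → c = 01001, weight = 2.
  m = 11 → c = 01010, weight = 2.
Tally weights:
  weight 0: 1 codewords.
  weight 2: 3 codewords.
Minimum distance d = smallest w > 0 with A_w > 0 = 2.
Sanity: Σ A_w = 4 = 2^2 = 4 ✓.


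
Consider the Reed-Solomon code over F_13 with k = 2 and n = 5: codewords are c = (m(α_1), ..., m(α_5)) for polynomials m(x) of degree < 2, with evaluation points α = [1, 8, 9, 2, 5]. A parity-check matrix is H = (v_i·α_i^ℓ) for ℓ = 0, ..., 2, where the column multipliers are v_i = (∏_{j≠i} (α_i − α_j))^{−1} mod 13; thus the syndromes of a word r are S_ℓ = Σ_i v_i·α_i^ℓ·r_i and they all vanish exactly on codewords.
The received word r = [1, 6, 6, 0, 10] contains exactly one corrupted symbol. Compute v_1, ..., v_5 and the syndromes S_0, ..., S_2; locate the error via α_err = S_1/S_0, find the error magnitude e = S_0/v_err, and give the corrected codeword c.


S = (3, 11, 10), error at position 2, error magnitude e = 12, c = [1, 7, 6, 0, 10].

Step 1: column multipliers v_i = (∏_{j≠i}(α_i − α_j))^{−1} mod 13.
  i = 1 (α = 1): (1−8)(1−9)(1−2)(1−5) = (−7)·(−8)·(−1)·(−4) = 224 ≡ 3, so v_1 = 3^{−1} = 9 (mod 13).
  i = 2 (α = 8): (8−1)(8−9)(8−2)(8−5) = 7·(−1)·6·3 = −126 ≡ 4, so v_2 = 4^{−1} = 10 (mod 13).
  i = 3 (α = 9): (9−1)(9−8)(9−2)(9−5) = 8·1·7·4 = 224 ≡ 3, so v_3 = 3^{−1} = 9 (mod 13).
  i = 4 (α = 2): (2−1)(2−8)(2−9)(2−5) = 1·(−6)·(−7)·(−3) = −126 ≡ 4, so v_4 = 4^{−1} = 10 (mod 13).
  i = 5 (α = 5): (5−1)(5−8)(5−9)(5−2) = 4·(−3)·(−4)·3 = 144 ≡ 1, so v_5 = 1^{−1} = 1 (mod 13).
  v = [9, 10, 9, 10, 1].
Step 2: syndromes of r = [1, 6, 6, 0, 10] (all sums mod 13).
  S_0 = Σ v_i r_i = 9·1 + 10·6 + 9·6 + 10·0 + 1·10 = 133 ≡ 3.
  S_1 = Σ v_i α_i r_i = 9·1·1 + 10·8·6 + 9·9·6 + 10·2·0 + 1·5·10 = 1025 ≡ 11.
  α_i^2 mod 13 = [1, 12, 3, 4, 12].
  S_2 = Σ v_i α_i^2 r_i = 9·1·1 + 10·12·6 + 9·3·6 + 10·4·0 + 1·12·10 = 1011 ≡ 10.
  S = (3, 11, 10) ≠ 0, so r is not a codeword (an error is present).
Step 3: locate the error. For a single error e at position i, S_ℓ = v_i·e·α_i^ℓ, so α_err = S_1/S_0.
  S_0^{−1} = 3^{−1} = 9 (mod 13), so α_err = 11·9 = 99 ≡ 8 = α_2. Error position i = 2.
  Consistency check: S_2/S_1 = 10·6 = 60 ≡ 8 = α_err ✓ (single-error assumption holds).
Step 4: error magnitude e = S_0/v_2 = S_0·∏_{j≠2}(α_2 − α_j) = 3·4 = 12 ≡ 12 (mod 13).
Step 5: correct position 2: c_2 = r_2 − e = 6 − 12 ≡ 7 (mod 13). Hence c = [1, 7, 6, 0, 10].
  Check: interpolating c through the α_i gives m(x) = 2 + 12·x (degree < 2) with m(α_i) = c_i for every i, so c is indeed a codeword.
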